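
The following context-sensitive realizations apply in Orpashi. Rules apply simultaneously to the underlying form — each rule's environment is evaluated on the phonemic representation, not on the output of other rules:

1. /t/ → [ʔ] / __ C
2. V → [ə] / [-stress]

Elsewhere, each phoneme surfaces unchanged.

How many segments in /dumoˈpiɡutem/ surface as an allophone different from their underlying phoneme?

Segments that undergo a rule: /u/ → [ə] (rule 2); /o/ → [ə] (rule 2); /u/ → [ə] (rule 2); /e/ → [ə] (rule 2).
All other segments surface unchanged.

4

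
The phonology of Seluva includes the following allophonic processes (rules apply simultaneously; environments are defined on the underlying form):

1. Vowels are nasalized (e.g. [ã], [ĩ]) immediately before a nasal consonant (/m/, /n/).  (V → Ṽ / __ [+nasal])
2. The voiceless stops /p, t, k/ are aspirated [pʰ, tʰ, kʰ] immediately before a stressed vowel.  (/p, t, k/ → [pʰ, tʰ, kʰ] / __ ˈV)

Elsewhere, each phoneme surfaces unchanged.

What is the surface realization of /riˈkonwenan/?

/i/ (between /r/ and /k/): rule 1 targets it, but not before a nasal consonant → unchanged [i].
/k/ — between /i/ and /o/, immediately before a stressed vowel — surfaces as [kʰ] (rule 2).
/o/ (between /k/ and /n/) occurs before a nasal consonant → [õ] by rule 1.
Rule 1 applies to /e/ (between /w/ and /n/: before a nasal consonant) → [ẽ].
Rule 1 applies to /a/ (between /n/ and /n/: before a nasal consonant) → [ã].

[riˈkʰõnwẽnãn]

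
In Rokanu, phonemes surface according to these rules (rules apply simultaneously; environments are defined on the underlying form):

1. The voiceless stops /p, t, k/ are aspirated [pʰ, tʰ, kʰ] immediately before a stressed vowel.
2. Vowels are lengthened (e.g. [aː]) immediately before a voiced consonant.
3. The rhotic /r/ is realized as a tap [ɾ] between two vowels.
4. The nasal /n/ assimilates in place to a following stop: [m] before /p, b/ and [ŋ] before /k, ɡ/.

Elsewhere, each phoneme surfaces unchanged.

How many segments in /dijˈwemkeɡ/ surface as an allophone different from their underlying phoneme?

Segments that undergo a rule: /i/ → [iː] (rule 2); /e/ → [eː] (rule 2); /e/ → [eː] (rule 2).
All other segments surface unchanged.

3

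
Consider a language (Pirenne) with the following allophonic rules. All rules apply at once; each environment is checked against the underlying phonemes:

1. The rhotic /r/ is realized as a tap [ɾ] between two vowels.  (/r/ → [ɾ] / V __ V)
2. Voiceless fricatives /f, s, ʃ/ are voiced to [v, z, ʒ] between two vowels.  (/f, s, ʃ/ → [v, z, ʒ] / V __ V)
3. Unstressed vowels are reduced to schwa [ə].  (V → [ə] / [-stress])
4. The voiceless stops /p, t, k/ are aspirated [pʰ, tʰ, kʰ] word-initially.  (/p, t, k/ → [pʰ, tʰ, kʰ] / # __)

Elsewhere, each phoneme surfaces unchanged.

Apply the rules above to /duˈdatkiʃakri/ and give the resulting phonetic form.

[dəˈdatkəʒəkrə]

/u/ meets the environment for rule 3 (in an unstressed syllable) → [ə].
/a/ (between /d/ and /t/) fails the environment for rule 3, so it stays [a].
/t/ (between /a/ and /k/): rule 4 targets it, but not word-initially → unchanged [t].
/k/ (between /t/ and /i/) fails the environment for rule 4, so it stays [k].
Rule 3 applies to /i/ (between /k/ and /ʃ/: in an unstressed syllable) → [ə].
Rule 2 applies to /ʃ/ (between /i/ and /a/: between two vowels) → [ʒ].
/a/ (between /ʃ/ and /k/): in an unstressed syllable, so rule 3 applies → [ə].
/k/ — between /a/ and /r/; rule 4 does not apply here → [k].
/r/ (between /k/ and /i/) is in the target of rule 1 but the environment (between two vowels) is not met → [r].
/i/ meets the environment for rule 3 (in an unstressed syllable) → [ə].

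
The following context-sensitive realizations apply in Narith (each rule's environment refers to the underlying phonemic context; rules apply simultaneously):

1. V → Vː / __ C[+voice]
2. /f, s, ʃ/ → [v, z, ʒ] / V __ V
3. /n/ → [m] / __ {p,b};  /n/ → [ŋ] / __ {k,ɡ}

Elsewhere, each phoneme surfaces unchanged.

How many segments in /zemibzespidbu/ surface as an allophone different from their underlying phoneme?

Segments that undergo a rule: /e/ → [eː] (rule 1); /i/ → [iː] (rule 1); /i/ → [iː] (rule 1).
All other segments surface unchanged.

3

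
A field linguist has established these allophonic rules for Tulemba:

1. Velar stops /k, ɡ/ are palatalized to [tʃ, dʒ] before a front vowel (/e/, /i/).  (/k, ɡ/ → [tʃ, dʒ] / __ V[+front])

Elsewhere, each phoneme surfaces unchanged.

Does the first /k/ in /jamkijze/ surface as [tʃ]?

/k/ meets the environment for rule 1 (before a front vowel) → [tʃ].
The actual realization is [tʃ], which matches [tʃ].

Yes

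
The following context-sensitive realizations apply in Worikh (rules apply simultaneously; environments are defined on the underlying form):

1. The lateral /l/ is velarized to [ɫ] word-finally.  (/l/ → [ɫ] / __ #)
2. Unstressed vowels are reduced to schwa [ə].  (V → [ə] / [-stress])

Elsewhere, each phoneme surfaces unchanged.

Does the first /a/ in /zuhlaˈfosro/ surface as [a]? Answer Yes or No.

No

/a/ (between /l/ and /f/) occurs in an unstressed syllable → [ə] by rule 2.
The actual realization is [ə], not [a].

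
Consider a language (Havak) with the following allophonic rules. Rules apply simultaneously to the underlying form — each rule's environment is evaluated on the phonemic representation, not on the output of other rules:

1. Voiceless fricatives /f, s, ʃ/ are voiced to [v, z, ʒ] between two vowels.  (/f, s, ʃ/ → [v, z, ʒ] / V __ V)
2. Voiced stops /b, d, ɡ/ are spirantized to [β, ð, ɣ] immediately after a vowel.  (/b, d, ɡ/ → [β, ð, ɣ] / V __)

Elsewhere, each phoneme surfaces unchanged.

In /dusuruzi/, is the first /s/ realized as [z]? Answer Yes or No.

/s/ (between /u/ and /u/) occurs between two vowels → [z] by rule 1.
The actual realization is [z], which matches [z].

Yes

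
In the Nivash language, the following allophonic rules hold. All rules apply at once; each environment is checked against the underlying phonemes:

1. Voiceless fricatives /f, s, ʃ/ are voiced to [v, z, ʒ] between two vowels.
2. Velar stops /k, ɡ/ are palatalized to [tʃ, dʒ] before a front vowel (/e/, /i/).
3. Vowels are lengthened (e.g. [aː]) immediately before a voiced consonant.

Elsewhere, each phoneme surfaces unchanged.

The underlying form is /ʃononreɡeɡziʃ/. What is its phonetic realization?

[ʃoːnoːnreːdʒeːɡziʃ]

/ʃ/ (word-initial): rule 1 targets it, but not between two vowels → unchanged [ʃ].
Rule 3 applies to /o/ (between /ʃ/ and /n/: before a voiced consonant) → [oː].
/n/ — not in any rule's target class → [n].
/o/ meets the environment for rule 3 (before a voiced consonant) → [oː].
/n/ (between /o/ and /r/) is unaffected → [n].
/r/ stays [r].
/e/ meets the environment for rule 3 (before a voiced consonant) → [eː].
/ɡ/ (between /e/ and /e/): before a front vowel, so rule 2 applies → [dʒ].
/e/ — between /ɡ/ and /ɡ/, before a voiced consonant — surfaces as [eː] (rule 3).
/ɡ/ — between /e/ and /z/; rule 2 does not apply here → [ɡ].
/z/ stays [z].
/i/ (between /z/ and /ʃ/) is in the target of rule 3 but the environment (before a voiced consonant) is not met → [i].
/ʃ/ (word-final) is in the target of rule 1 but the environment (between two vowels) is not met → [ʃ].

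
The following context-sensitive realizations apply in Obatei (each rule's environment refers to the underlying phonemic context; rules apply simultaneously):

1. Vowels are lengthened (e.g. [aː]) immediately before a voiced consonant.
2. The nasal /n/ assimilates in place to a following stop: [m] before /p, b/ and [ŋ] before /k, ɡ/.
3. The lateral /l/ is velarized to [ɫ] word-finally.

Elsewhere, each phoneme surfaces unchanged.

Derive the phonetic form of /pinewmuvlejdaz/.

/p/ (word-initial): no rule targets it → [p].
Rule 1 applies to /i/ (between /p/ and /n/: before a voiced consonant) → [iː].
/n/ (between /i/ and /e/) is in the target of rule 2 but the environment (before a labial or velar stop) is not met → [n].
/e/ meets the environment for rule 1 (before a voiced consonant) → [eː].
/w/ — not in any rule's target class → [w].
/m/ (between /w/ and /u/) is unaffected → [m].
/u/ meets the environment for rule 1 (before a voiced consonant) → [uː].
/v/ (between /u/ and /l/) is unaffected → [v].
/l/ (between /v/ and /e/) fails the environment for rule 3, so it stays [l].
/e/ — between /l/ and /j/, before a voiced consonant — surfaces as [eː] (rule 1).
/j/ — not in any rule's target class → [j].
/d/ stays [d].
/a/ (between /d/ and /z/): before a voiced consonant, so rule 1 applies → [aː].
/z/ stays [z].

[piːneːwmuːvleːjdaːz]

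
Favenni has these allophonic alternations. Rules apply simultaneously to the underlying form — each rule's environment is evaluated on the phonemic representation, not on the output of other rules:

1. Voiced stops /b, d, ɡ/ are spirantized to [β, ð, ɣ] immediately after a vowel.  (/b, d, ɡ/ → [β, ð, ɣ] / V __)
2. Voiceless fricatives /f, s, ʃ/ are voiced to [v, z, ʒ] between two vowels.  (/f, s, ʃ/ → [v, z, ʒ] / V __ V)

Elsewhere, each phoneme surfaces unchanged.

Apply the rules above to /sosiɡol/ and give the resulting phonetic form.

/s/ (word-initial) is in the target of rule 2 but the environment (between two vowels) is not met → [s].
/o/ stays [o].
Rule 2 applies to /s/ (between /o/ and /i/: between two vowels) → [z].
/i/ stays [i].
/ɡ/ (between /i/ and /o/): immediately after a vowel, so rule 1 applies → [ɣ].
/o/ — not in any rule's target class → [o].
/l/ stays [l].

[soziɣol]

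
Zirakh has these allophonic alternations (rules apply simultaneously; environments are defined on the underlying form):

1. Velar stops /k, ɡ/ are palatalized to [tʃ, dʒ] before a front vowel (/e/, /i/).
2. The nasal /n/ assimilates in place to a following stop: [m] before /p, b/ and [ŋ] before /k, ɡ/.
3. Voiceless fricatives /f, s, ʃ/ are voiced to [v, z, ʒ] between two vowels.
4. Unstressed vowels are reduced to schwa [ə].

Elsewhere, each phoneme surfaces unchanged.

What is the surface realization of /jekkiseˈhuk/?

/j/ stays [j].
/e/ (between /j/ and /k/) occurs in an unstressed syllable → [ə] by rule 4.
/k/ — between /e/ and /k/; rule 1 does not apply here → [k].
/k/ (between /k/ and /i/) occurs before a front vowel → [tʃ] by rule 1.
/i/ — between /k/ and /s/, in an unstressed syllable — surfaces as [ə] (rule 4).
/s/ (between /i/ and /e/) occurs between two vowels → [z] by rule 3.
Rule 4 applies to /e/ (between /s/ and /h/: in an unstressed syllable) → [ə].
/h/ (between /e/ and /u/): no rule targets it → [h].
/u/ (between /h/ and /k/) fails the environment for rule 4, so it stays [u].
/k/ (word-final) fails the environment for rule 1, so it stays [k].

[jəktʃəzəˈhuk]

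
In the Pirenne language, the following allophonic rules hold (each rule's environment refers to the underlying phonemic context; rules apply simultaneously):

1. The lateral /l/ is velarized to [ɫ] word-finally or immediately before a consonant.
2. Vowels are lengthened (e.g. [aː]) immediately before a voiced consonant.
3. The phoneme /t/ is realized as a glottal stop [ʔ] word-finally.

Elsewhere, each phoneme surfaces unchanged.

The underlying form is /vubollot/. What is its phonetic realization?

/v/ stays [v].
/u/ (between /v/ and /b/) occurs before a voiced consonant → [uː] by rule 2.
/b/ (between /u/ and /o/): no rule targets it → [b].
Rule 2 applies to /o/ (between /b/ and /l/: before a voiced consonant) → [oː].
/l/ — between /o/ and /l/, word-finally or immediately before a consonant — surfaces as [ɫ] (rule 1).
/l/ (between /l/ and /o/): rule 1 targets it, but not word-finally or immediately before a consonant → unchanged [l].
/o/ — between /l/ and /t/; rule 2 does not apply here → [o].
/t/ meets the environment for rule 3 (word-finally) → [ʔ].

[vuːboːɫloʔ]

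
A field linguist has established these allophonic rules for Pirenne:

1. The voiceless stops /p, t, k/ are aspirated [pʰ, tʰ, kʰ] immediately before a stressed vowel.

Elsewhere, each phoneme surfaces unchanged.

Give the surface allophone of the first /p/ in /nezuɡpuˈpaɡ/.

/p/ — between /ɡ/ and /u/; rule 1 does not apply here → [p].

[p]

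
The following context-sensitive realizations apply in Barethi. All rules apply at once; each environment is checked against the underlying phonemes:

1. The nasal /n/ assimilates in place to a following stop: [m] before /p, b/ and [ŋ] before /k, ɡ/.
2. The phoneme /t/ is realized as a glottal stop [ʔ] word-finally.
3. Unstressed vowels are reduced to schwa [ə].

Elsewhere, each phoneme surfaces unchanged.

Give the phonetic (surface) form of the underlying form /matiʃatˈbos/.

[mətəʃətˈbos]

/m/ (word-initial) is unaffected → [m].
/a/ (between /m/ and /t/): in an unstressed syllable, so rule 3 applies → [ə].
/t/ — between /a/ and /i/; rule 2 does not apply here → [t].
/i/ (between /t/ and /ʃ/): in an unstressed syllable, so rule 3 applies → [ə].
/ʃ/ stays [ʃ].
/a/ — between /ʃ/ and /t/, in an unstressed syllable — surfaces as [ə] (rule 3).
/t/ (between /a/ and /b/) fails the environment for rule 2, so it stays [t].
/b/ (between /t/ and /o/) is unaffected → [b].
/o/ (between /b/ and /s/): rule 3 targets it, but not in an unstressed syllable → unchanged [o].
/s/ (word-final) is unaffected → [s].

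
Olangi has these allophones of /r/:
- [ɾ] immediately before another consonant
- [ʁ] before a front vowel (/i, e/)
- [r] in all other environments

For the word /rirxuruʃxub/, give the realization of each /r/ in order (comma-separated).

[ʁ], [ɾ], [r]

Occurrence 1 (position 1): before a front vowel (/i, e/) → [ʁ].
Occurrence 2 (position 3): immediately before another consonant → [ɾ].
Occurrence 3 (position 6): no conditioning environment matches → elsewhere allophone [r].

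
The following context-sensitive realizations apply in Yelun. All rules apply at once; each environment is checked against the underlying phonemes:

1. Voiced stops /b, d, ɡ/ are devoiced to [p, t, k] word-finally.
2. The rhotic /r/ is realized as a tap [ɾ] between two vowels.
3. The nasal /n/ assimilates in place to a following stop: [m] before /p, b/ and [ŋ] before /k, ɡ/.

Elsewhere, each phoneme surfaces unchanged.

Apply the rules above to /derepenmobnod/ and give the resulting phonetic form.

[deɾepenmobnot]

/d/ (word-initial) is in the target of rule 1 but the environment (word-finally) is not met → [d].
/e/ — not in any rule's target class → [e].
/r/ meets the environment for rule 2 (between two vowels) → [ɾ].
/e/ (between /r/ and /p/) is unaffected → [e].
/p/ stays [p].
/e/ (between /p/ and /n/) is unaffected → [e].
/n/ (between /e/ and /m/) is in the target of rule 3 but the environment (before a labial or velar stop) is not met → [n].
/m/ stays [m].
/o/ stays [o].
/b/ (between /o/ and /n/): rule 1 targets it, but not word-finally → unchanged [b].
/n/ (between /b/ and /o/) is in the target of rule 3 but the environment (before a labial or velar stop) is not met → [n].
/o/ — not in any rule's target class → [o].
/d/ (word-final) occurs word-finally → [t] by rule 1.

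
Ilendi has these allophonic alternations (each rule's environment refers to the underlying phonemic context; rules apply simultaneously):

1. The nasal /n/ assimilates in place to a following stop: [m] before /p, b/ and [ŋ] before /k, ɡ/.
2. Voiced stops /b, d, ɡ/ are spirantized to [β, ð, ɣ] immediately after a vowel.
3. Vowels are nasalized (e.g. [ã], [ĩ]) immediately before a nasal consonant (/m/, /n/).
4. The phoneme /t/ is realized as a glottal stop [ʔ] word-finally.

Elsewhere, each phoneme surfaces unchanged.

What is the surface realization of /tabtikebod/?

/t/ (word-initial): rule 4 targets it, but not word-finally → unchanged [t].
/a/ (between /t/ and /b/): rule 3 targets it, but not before a nasal consonant → unchanged [a].
/b/ — between /a/ and /t/, immediately after a vowel — surfaces as [β] (rule 2).
/t/ (between /b/ and /i/): rule 4 targets it, but not word-finally → unchanged [t].
/i/ (between /t/ and /k/) fails the environment for rule 3, so it stays [i].
/e/ — between /k/ and /b/; rule 3 does not apply here → [e].
/b/ (between /e/ and /o/): immediately after a vowel, so rule 2 applies → [β].
/o/ (between /b/ and /d/) fails the environment for rule 3, so it stays [o].
Rule 2 applies to /d/ (word-final: immediately after a vowel) → [ð].

[taβtikeβoð]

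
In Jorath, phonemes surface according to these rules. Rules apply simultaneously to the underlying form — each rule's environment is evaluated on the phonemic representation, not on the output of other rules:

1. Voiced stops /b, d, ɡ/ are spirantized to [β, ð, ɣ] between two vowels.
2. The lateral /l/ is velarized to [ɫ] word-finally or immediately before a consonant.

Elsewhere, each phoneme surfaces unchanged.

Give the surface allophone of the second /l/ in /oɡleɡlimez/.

/l/ — between /ɡ/ and /i/; rule 2 does not apply here → [l].

[l]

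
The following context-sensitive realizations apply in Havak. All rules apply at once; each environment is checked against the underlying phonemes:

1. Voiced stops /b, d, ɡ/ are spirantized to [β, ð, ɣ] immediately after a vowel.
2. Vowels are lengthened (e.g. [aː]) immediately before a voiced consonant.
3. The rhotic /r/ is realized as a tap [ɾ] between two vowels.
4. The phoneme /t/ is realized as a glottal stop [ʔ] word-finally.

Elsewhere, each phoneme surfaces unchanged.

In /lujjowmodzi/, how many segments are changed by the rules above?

4

Segments that undergo a rule: /u/ → [uː] (rule 2); /o/ → [oː] (rule 2); /o/ → [oː] (rule 2); /d/ → [ð] (rule 1).
All other segments surface unchanged.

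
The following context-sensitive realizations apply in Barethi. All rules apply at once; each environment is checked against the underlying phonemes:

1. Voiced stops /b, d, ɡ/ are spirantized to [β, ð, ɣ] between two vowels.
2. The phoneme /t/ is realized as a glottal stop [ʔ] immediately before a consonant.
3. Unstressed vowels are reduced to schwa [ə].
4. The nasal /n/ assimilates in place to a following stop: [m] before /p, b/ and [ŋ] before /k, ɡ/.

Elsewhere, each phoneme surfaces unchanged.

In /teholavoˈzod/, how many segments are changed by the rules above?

Segments that undergo a rule: /e/ → [ə] (rule 3); /o/ → [ə] (rule 3); /a/ → [ə] (rule 3); /o/ → [ə] (rule 3).
All other segments surface unchanged.

4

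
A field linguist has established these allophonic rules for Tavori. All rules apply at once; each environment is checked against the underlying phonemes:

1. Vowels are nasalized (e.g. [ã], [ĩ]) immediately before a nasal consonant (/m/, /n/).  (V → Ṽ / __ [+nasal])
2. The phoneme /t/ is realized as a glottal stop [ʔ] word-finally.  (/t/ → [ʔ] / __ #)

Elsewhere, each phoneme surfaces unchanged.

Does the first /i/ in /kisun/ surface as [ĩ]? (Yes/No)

/i/ — between /k/ and /s/; rule 1 does not apply here → [i].
The actual realization is [i], not [ĩ].

No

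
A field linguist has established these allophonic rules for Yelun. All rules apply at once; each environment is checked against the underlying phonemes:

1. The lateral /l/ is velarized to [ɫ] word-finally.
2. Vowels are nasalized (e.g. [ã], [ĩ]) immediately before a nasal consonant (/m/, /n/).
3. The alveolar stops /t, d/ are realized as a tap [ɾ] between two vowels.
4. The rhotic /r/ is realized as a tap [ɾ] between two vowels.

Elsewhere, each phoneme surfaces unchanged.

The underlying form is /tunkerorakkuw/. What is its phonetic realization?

/t/ — word-initial; rule 3 does not apply here → [t].
/u/ (between /t/ and /n/): before a nasal consonant, so rule 2 applies → [ũ].
/e/ (between /k/ and /r/): rule 2 targets it, but not before a nasal consonant → unchanged [e].
/r/ (between /e/ and /o/) occurs between two vowels → [ɾ] by rule 4.
/o/ — between /r/ and /r/; rule 2 does not apply here → [o].
/r/ (between /o/ and /a/): between two vowels, so rule 4 applies → [ɾ].
/a/ (between /r/ and /k/) is in the target of rule 2 but the environment (before a nasal consonant) is not met → [a].
/u/ (between /k/ and /w/) is in the target of rule 2 but the environment (before a nasal consonant) is not met → [u].

[tũnkeɾoɾakkuw]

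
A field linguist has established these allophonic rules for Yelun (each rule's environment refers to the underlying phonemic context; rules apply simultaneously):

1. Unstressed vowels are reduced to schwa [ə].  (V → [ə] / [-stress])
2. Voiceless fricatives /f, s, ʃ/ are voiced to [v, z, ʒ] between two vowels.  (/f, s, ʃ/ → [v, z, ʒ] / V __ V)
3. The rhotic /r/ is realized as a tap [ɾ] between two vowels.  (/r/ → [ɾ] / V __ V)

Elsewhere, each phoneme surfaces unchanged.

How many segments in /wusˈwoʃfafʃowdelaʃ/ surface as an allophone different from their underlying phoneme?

5

Segments that undergo a rule: /u/ → [ə] (rule 1); /a/ → [ə] (rule 1); /o/ → [ə] (rule 1); /e/ → [ə] (rule 1); /a/ → [ə] (rule 1).
All other segments surface unchanged.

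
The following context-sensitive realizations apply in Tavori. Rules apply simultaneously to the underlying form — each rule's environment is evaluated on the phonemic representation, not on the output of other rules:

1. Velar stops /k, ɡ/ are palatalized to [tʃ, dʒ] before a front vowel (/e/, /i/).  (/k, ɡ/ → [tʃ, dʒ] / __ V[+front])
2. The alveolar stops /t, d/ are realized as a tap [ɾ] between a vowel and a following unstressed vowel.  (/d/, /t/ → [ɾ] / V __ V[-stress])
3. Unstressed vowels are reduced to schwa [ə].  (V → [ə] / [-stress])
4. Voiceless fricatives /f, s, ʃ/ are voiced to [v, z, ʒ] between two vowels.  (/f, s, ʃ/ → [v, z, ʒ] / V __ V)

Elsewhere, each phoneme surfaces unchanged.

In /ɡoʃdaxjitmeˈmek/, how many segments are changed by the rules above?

4

Segments that undergo a rule: /o/ → [ə] (rule 3); /a/ → [ə] (rule 3); /i/ → [ə] (rule 3); /e/ → [ə] (rule 3).
All other segments surface unchanged.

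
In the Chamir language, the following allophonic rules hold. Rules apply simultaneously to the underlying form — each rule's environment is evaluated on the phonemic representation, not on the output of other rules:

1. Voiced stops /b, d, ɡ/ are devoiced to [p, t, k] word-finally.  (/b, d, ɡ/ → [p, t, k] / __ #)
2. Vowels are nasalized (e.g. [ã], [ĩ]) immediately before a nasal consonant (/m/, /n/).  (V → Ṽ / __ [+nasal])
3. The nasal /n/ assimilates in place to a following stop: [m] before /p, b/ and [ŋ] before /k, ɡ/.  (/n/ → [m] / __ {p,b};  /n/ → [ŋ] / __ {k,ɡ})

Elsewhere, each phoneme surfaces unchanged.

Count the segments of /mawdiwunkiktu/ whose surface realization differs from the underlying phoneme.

2

Segments that undergo a rule: /u/ → [ũ] (rule 2); /n/ → [ŋ] (rule 3).
All other segments surface unchanged.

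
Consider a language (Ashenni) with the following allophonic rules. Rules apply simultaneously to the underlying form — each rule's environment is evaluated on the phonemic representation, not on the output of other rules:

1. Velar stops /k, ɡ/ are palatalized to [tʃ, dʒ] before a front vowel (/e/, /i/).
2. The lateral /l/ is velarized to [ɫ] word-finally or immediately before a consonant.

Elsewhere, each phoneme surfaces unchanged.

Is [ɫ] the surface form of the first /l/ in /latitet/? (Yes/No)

/l/ (word-initial) fails the environment for rule 2, so it stays [l].
The actual realization is [l], not [ɫ].

No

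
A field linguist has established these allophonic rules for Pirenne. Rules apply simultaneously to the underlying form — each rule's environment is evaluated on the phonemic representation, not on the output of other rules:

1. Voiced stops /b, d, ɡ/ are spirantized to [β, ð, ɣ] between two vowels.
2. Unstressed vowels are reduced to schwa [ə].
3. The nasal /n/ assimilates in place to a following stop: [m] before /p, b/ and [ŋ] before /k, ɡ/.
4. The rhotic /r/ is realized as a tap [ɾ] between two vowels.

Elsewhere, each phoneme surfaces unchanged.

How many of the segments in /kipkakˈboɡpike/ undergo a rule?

Segments that undergo a rule: /i/ → [ə] (rule 2); /a/ → [ə] (rule 2); /i/ → [ə] (rule 2); /e/ → [ə] (rule 2).
All other segments surface unchanged.

4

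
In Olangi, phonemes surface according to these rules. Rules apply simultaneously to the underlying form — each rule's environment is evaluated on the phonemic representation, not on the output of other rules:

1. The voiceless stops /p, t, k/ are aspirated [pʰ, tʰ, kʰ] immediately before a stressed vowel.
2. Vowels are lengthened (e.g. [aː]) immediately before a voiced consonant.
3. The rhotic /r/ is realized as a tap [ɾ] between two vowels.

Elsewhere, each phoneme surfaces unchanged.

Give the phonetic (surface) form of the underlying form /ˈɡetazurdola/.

[ˈɡetaːzuːrdoːla]

/ɡ/ — not in any rule's target class → [ɡ].
/e/ (between /ɡ/ and /t/): rule 2 targets it, but not before a voiced consonant → unchanged [e].
/t/ (between /e/ and /a/) fails the environment for rule 1, so it stays [t].
/a/ (between /t/ and /z/): before a voiced consonant, so rule 2 applies → [aː].
/z/ stays [z].
/u/ — between /z/ and /r/, before a voiced consonant — surfaces as [uː] (rule 2).
/r/ (between /u/ and /d/) is in the target of rule 3 but the environment (between two vowels) is not met → [r].
/d/ — not in any rule's target class → [d].
/o/ (between /d/ and /l/): before a voiced consonant, so rule 2 applies → [oː].
/l/ (between /o/ and /a/) is unaffected → [l].
/a/ (word-final): rule 2 targets it, but not before a voiced consonant → unchanged [a].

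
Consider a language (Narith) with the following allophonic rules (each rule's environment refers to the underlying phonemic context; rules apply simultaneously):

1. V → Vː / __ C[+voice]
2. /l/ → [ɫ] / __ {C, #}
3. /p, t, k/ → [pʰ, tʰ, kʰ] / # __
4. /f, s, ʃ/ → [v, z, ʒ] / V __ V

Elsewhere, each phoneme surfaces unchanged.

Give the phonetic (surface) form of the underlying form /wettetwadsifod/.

/w/ (word-initial) is unaffected → [w].
/e/ — between /w/ and /t/; rule 1 does not apply here → [e].
/t/ (between /e/ and /t/): rule 3 targets it, but not word-initially → unchanged [t].
/t/ (between /t/ and /e/) fails the environment for rule 3, so it stays [t].
/e/ (between /t/ and /t/) is in the target of rule 1 but the environment (before a voiced consonant) is not met → [e].
/t/ (between /e/ and /w/): rule 3 targets it, but not word-initially → unchanged [t].
/w/ — not in any rule's target class → [w].
/a/ (between /w/ and /d/): before a voiced consonant, so rule 1 applies → [aː].
/d/ (between /a/ and /s/): no rule targets it → [d].
/s/ (between /d/ and /i/): rule 4 targets it, but not between two vowels → unchanged [s].
/i/ — between /s/ and /f/; rule 1 does not apply here → [i].
/f/ meets the environment for rule 4 (between two vowels) → [v].
Rule 1 applies to /o/ (between /f/ and /d/: before a voiced consonant) → [oː].
/d/ — not in any rule's target class → [d].

[wettetwaːdsivoːd]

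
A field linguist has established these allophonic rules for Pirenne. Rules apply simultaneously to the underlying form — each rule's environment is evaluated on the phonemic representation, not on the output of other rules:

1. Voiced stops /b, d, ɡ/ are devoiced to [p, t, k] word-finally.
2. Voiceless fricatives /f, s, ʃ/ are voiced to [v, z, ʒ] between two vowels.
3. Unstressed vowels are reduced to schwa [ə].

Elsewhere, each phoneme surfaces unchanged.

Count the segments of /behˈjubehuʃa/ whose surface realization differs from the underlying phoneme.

Segments that undergo a rule: /e/ → [ə] (rule 3); /e/ → [ə] (rule 3); /u/ → [ə] (rule 3); /ʃ/ → [ʒ] (rule 2); /a/ → [ə] (rule 3).
All other segments surface unchanged.

5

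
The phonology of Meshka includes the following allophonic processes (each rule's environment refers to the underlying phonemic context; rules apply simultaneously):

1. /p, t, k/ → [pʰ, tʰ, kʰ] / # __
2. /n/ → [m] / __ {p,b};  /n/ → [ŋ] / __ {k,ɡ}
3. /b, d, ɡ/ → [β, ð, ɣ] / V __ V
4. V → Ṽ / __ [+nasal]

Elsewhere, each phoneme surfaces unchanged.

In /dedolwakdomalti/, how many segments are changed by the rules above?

Segments that undergo a rule: /d/ → [ð] (rule 3); /o/ → [õ] (rule 4).
All other segments surface unchanged.

2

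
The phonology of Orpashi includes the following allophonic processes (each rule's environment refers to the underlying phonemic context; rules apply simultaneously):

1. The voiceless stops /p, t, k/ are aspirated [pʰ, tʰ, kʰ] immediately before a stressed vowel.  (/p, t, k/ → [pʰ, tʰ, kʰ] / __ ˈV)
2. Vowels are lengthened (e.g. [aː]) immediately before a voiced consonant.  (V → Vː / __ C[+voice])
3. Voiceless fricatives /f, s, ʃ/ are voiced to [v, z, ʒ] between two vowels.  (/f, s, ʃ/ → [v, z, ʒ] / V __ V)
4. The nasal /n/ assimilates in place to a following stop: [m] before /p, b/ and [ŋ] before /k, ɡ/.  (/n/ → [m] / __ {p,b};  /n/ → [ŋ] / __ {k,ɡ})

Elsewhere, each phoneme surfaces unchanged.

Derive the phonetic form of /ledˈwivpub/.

/l/ — not in any rule's target class → [l].
/e/ (between /l/ and /d/) occurs before a voiced consonant → [eː] by rule 2.
/d/ — not in any rule's target class → [d].
/w/ — not in any rule's target class → [w].
/i/ (between /w/ and /v/) occurs before a voiced consonant → [iː] by rule 2.
/v/ stays [v].
/p/ — between /v/ and /u/; rule 1 does not apply here → [p].
/u/ — between /p/ and /b/, before a voiced consonant — surfaces as [uː] (rule 2).
/b/ (word-final): no rule targets it → [b].

[leːdˈwiːvpuːb]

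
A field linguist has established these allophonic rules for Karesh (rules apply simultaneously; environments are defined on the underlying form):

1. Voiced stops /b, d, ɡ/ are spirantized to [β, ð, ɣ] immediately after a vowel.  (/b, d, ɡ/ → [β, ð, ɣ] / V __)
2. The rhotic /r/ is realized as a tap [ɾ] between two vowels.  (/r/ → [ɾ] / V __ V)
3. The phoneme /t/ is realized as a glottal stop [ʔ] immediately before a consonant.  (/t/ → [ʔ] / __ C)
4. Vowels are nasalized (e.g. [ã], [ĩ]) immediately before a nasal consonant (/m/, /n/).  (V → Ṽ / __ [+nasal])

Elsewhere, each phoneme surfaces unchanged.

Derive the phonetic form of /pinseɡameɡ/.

[pĩnseɣãmeɣ]

/p/ (word-initial) is unaffected → [p].
/i/ meets the environment for rule 4 (before a nasal consonant) → [ĩ].
/n/ (between /i/ and /s/) is unaffected → [n].
/s/ (between /n/ and /e/) is unaffected → [s].
/e/ (between /s/ and /ɡ/): rule 4 targets it, but not before a nasal consonant → unchanged [e].
/ɡ/ (between /e/ and /a/): immediately after a vowel, so rule 1 applies → [ɣ].
/a/ (between /ɡ/ and /m/) occurs before a nasal consonant → [ã] by rule 4.
/m/ (between /a/ and /e/): no rule targets it → [m].
/e/ — between /m/ and /ɡ/; rule 4 does not apply here → [e].
/ɡ/ meets the environment for rule 1 (immediately after a vowel) → [ɣ].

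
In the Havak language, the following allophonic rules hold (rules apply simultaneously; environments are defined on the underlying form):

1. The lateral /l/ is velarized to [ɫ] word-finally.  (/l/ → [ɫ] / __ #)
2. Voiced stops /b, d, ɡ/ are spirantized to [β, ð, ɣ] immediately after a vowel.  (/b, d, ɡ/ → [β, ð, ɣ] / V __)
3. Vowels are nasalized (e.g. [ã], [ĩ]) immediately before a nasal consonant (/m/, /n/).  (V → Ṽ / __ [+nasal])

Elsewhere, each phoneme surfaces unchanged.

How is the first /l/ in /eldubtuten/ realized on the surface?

[l]

/l/ — between /e/ and /d/; rule 1 does not apply here → [l].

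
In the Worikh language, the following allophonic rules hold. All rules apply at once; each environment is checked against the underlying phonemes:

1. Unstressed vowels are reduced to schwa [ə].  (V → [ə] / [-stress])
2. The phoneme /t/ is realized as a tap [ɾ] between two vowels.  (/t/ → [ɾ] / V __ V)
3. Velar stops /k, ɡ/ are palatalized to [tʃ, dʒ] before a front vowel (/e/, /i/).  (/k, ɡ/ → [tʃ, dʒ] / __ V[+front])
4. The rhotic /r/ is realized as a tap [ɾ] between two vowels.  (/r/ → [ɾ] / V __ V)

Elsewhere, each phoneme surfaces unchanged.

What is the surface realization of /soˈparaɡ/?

/s/ (word-initial) is unaffected → [s].
/o/ (between /s/ and /p/): in an unstressed syllable, so rule 1 applies → [ə].
/p/ — not in any rule's target class → [p].
/a/ — between /p/ and /r/; rule 1 does not apply here → [a].
/r/ (between /a/ and /a/): between two vowels, so rule 4 applies → [ɾ].
/a/ meets the environment for rule 1 (in an unstressed syllable) → [ə].
/ɡ/ (word-final) fails the environment for rule 3, so it stays [ɡ].

[səˈpaɾəɡ]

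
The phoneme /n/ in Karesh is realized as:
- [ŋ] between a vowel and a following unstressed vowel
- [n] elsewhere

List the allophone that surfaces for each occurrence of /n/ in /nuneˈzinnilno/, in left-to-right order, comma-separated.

[n], [ŋ], [n], [n], [n]

Occurrence 1 (position 1): no conditioning environment matches → elsewhere allophone [n].
Occurrence 2 (position 3): between a vowel and a following unstressed vowel → [ŋ].
Occurrence 3 (position 7): no conditioning environment matches → elsewhere allophone [n].
Occurrence 4 (position 8): no conditioning environment matches → elsewhere allophone [n].
Occurrence 5 (position 11): no conditioning environment matches → elsewhere allophone [n].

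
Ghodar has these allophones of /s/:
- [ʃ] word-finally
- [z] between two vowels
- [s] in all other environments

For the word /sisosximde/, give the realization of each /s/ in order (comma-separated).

Occurrence 1 (position 1): no conditioning environment matches → elsewhere allophone [s].
Occurrence 2 (position 3): between two vowels → [z].
Occurrence 3 (position 5): no conditioning environment matches → elsewhere allophone [s].

[s], [z], [s]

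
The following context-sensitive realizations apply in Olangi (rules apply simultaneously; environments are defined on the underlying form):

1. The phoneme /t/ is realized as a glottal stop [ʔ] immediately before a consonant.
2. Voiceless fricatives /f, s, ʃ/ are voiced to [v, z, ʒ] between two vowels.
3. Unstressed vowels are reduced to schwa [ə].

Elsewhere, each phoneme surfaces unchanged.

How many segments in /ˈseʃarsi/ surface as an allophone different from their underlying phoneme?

3

Segments that undergo a rule: /ʃ/ → [ʒ] (rule 2); /a/ → [ə] (rule 3); /i/ → [ə] (rule 3).
All other segments surface unchanged.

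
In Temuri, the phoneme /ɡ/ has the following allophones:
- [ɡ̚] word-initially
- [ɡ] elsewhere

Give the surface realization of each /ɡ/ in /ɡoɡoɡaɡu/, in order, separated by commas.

[ɡ̚], [ɡ], [ɡ], [ɡ]

Occurrence 1 (position 1): word-initially → [ɡ̚].
Occurrence 2 (position 3): no conditioning environment matches → elsewhere allophone [ɡ].
Occurrence 3 (position 5): no conditioning environment matches → elsewhere allophone [ɡ].
Occurrence 4 (position 7): no conditioning environment matches → elsewhere allophone [ɡ].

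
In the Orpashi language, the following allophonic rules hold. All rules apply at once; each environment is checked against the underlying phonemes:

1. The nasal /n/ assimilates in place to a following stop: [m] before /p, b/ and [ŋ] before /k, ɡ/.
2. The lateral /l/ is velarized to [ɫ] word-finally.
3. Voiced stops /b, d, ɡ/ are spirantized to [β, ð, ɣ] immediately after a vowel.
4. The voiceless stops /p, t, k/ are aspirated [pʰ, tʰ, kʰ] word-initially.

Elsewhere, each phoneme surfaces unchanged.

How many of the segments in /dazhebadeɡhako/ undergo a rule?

3

Segments that undergo a rule: /b/ → [β] (rule 3); /d/ → [ð] (rule 3); /ɡ/ → [ɣ] (rule 3).
All other segments surface unchanged.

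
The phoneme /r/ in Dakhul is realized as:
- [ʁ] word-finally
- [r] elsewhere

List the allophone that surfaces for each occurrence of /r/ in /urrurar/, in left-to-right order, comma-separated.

Occurrence 1 (position 2): no conditioning environment matches → elsewhere allophone [r].
Occurrence 2 (position 3): no conditioning environment matches → elsewhere allophone [r].
Occurrence 3 (position 5): no conditioning environment matches → elsewhere allophone [r].
Occurrence 4 (position 7): word-finally → [ʁ].

[r], [r], [r], [ʁ]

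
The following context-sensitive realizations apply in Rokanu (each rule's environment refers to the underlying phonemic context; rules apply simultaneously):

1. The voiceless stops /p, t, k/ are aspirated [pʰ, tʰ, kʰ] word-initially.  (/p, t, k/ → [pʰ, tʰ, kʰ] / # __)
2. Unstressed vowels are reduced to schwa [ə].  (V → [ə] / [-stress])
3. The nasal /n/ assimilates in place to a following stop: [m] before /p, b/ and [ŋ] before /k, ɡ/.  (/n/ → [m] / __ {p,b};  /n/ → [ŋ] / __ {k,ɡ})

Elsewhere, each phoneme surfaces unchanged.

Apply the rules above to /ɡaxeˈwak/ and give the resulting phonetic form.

/ɡ/ — not in any rule's target class → [ɡ].
/a/ meets the environment for rule 2 (in an unstressed syllable) → [ə].
/x/ (between /a/ and /e/): no rule targets it → [x].
/e/ meets the environment for rule 2 (in an unstressed syllable) → [ə].
/w/ (between /e/ and /a/) is unaffected → [w].
/a/ — between /w/ and /k/; rule 2 does not apply here → [a].
/k/ (word-final): rule 1 targets it, but not word-initially → unchanged [k].

[ɡəxəˈwak]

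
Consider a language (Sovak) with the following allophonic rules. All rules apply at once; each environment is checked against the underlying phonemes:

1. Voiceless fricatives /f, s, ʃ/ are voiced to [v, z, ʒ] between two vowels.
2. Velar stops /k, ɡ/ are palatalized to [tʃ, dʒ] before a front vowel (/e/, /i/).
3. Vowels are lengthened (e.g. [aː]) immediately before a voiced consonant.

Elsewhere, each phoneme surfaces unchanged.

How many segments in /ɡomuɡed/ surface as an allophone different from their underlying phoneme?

Segments that undergo a rule: /o/ → [oː] (rule 3); /u/ → [uː] (rule 3); /ɡ/ → [dʒ] (rule 2); /e/ → [eː] (rule 3).
All other segments surface unchanged.

4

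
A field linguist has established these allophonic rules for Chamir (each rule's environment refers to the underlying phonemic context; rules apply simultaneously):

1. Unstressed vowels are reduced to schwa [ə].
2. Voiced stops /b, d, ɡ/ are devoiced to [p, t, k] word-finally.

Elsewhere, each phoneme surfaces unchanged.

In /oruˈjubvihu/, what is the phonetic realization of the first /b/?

/b/ (between /u/ and /v/) fails the environment for rule 2, so it stays [b].

[b]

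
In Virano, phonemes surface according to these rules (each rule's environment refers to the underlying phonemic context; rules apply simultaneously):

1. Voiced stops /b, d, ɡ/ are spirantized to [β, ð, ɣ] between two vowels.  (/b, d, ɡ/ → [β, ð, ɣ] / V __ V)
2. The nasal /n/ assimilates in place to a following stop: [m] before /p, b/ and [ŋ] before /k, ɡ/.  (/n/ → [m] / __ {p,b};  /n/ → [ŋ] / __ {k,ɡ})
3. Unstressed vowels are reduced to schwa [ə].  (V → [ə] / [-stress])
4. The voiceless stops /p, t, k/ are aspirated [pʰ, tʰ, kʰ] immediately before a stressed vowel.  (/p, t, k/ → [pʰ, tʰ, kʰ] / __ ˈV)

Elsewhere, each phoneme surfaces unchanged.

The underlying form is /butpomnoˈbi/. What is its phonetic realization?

[bətpəmnəˈβi]

/b/ (word-initial): rule 1 targets it, but not between two vowels → unchanged [b].
/u/ (between /b/ and /t/): in an unstressed syllable, so rule 3 applies → [ə].
/t/ (between /u/ and /p/): rule 4 targets it, but not immediately before a stressed vowel → unchanged [t].
/p/ (between /t/ and /o/): rule 4 targets it, but not immediately before a stressed vowel → unchanged [p].
/o/ meets the environment for rule 3 (in an unstressed syllable) → [ə].
/m/ (between /o/ and /n/) is unaffected → [m].
/n/ (between /m/ and /o/): rule 2 targets it, but not before a labial or velar stop → unchanged [n].
/o/ (between /n/ and /b/): in an unstressed syllable, so rule 3 applies → [ə].
/b/ (between /o/ and /i/): between two vowels, so rule 1 applies → [β].
/i/ (word-final) is in the target of rule 3 but the environment (in an unstressed syllable) is not met → [i].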